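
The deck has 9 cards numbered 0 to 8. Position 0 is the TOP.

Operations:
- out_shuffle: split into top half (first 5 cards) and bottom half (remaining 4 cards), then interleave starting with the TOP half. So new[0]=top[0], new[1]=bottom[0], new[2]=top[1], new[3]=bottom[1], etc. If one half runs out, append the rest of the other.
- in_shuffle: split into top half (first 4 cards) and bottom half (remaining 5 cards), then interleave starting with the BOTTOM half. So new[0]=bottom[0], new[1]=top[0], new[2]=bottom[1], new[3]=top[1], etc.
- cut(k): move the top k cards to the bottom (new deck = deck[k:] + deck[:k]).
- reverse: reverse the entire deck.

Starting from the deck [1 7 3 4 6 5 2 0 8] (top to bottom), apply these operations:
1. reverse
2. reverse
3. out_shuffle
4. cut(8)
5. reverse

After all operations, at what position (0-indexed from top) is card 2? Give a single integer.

Answer: 4

Derivation:
After op 1 (reverse): [8 0 2 5 6 4 3 7 1]
After op 2 (reverse): [1 7 3 4 6 5 2 0 8]
After op 3 (out_shuffle): [1 5 7 2 3 0 4 8 6]
After op 4 (cut(8)): [6 1 5 7 2 3 0 4 8]
After op 5 (reverse): [8 4 0 3 2 7 5 1 6]
Card 2 is at position 4.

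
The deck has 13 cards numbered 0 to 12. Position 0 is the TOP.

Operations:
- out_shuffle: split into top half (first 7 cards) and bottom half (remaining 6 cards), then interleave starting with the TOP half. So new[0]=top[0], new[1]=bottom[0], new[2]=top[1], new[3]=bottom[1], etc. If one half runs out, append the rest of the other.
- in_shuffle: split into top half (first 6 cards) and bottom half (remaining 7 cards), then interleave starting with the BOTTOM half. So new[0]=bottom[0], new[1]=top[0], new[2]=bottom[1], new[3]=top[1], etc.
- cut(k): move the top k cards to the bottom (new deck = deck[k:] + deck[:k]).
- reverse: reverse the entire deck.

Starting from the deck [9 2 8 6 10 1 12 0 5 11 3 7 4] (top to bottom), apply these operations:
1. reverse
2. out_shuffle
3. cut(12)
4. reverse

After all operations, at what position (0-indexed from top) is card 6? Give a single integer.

After op 1 (reverse): [4 7 3 11 5 0 12 1 10 6 8 2 9]
After op 2 (out_shuffle): [4 1 7 10 3 6 11 8 5 2 0 9 12]
After op 3 (cut(12)): [12 4 1 7 10 3 6 11 8 5 2 0 9]
After op 4 (reverse): [9 0 2 5 8 11 6 3 10 7 1 4 12]
Card 6 is at position 6.

Answer: 6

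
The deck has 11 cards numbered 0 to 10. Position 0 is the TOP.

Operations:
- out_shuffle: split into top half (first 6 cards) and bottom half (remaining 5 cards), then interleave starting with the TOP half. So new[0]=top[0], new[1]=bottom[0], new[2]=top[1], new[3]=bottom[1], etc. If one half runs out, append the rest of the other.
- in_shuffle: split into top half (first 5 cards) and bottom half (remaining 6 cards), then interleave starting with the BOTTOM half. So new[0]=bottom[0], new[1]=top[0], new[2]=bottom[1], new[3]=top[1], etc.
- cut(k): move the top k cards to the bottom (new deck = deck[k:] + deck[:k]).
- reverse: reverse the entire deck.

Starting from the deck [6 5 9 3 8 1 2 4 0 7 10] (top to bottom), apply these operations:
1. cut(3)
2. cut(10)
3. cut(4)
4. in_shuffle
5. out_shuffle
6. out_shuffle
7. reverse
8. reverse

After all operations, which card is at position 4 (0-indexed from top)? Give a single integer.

After op 1 (cut(3)): [3 8 1 2 4 0 7 10 6 5 9]
After op 2 (cut(10)): [9 3 8 1 2 4 0 7 10 6 5]
After op 3 (cut(4)): [2 4 0 7 10 6 5 9 3 8 1]
After op 4 (in_shuffle): [6 2 5 4 9 0 3 7 8 10 1]
After op 5 (out_shuffle): [6 3 2 7 5 8 4 10 9 1 0]
After op 6 (out_shuffle): [6 4 3 10 2 9 7 1 5 0 8]
After op 7 (reverse): [8 0 5 1 7 9 2 10 3 4 6]
After op 8 (reverse): [6 4 3 10 2 9 7 1 5 0 8]
Position 4: card 2.

Answer: 2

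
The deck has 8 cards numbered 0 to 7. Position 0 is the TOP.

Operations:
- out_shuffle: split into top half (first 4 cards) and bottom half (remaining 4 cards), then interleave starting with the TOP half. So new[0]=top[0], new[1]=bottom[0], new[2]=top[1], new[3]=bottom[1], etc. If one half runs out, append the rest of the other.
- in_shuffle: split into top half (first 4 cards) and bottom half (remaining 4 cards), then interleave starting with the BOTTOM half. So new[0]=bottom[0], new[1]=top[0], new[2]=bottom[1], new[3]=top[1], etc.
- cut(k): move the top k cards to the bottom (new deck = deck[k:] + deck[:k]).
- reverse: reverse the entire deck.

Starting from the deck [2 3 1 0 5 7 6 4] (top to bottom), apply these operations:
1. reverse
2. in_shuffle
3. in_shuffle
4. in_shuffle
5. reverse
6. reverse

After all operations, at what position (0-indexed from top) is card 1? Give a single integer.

Answer: 2

Derivation:
After op 1 (reverse): [4 6 7 5 0 1 3 2]
After op 2 (in_shuffle): [0 4 1 6 3 7 2 5]
After op 3 (in_shuffle): [3 0 7 4 2 1 5 6]
After op 4 (in_shuffle): [2 3 1 0 5 7 6 4]
After op 5 (reverse): [4 6 7 5 0 1 3 2]
After op 6 (reverse): [2 3 1 0 5 7 6 4]
Card 1 is at position 2.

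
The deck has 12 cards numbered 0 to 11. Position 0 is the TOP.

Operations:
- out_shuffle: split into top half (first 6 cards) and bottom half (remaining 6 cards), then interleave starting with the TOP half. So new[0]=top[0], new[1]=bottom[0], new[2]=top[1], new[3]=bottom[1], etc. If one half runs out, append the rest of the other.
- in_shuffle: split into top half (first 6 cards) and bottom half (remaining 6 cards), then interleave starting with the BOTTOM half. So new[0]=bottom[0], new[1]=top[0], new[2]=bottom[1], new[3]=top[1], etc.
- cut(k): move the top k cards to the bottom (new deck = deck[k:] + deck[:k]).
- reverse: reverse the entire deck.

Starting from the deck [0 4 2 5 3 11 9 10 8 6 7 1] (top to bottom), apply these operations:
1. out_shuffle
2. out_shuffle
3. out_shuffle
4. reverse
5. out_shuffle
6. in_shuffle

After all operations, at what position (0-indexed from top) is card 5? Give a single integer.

After op 1 (out_shuffle): [0 9 4 10 2 8 5 6 3 7 11 1]
After op 2 (out_shuffle): [0 5 9 6 4 3 10 7 2 11 8 1]
After op 3 (out_shuffle): [0 10 5 7 9 2 6 11 4 8 3 1]
After op 4 (reverse): [1 3 8 4 11 6 2 9 7 5 10 0]
After op 5 (out_shuffle): [1 2 3 9 8 7 4 5 11 10 6 0]
After op 6 (in_shuffle): [4 1 5 2 11 3 10 9 6 8 0 7]
Card 5 is at position 2.

Answer: 2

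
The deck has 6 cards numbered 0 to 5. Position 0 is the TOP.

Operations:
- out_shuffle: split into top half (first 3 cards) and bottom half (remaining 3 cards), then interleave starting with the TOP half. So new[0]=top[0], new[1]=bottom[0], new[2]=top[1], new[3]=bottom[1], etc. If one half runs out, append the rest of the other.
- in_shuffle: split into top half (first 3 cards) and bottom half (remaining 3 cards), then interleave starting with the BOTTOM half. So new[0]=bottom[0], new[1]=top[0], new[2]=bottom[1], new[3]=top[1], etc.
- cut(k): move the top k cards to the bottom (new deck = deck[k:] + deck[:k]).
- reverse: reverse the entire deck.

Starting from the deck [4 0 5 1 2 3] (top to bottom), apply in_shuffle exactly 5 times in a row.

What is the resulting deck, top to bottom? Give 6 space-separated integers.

After op 1 (in_shuffle): [1 4 2 0 3 5]
After op 2 (in_shuffle): [0 1 3 4 5 2]
After op 3 (in_shuffle): [4 0 5 1 2 3]
After op 4 (in_shuffle): [1 4 2 0 3 5]
After op 5 (in_shuffle): [0 1 3 4 5 2]

Answer: 0 1 3 4 5 2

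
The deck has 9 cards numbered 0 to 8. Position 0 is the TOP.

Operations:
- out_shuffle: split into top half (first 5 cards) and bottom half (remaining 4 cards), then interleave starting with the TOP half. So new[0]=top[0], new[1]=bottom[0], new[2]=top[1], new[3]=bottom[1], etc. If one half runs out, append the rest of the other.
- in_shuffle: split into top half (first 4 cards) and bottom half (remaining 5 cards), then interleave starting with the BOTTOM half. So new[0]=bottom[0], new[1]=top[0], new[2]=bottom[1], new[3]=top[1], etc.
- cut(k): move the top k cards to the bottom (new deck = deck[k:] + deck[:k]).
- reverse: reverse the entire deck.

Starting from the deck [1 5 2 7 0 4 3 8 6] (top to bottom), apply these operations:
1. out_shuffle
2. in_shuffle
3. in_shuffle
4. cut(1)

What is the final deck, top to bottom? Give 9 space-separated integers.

Answer: 2 5 1 6 8 3 4 0 7

Derivation:
After op 1 (out_shuffle): [1 4 5 3 2 8 7 6 0]
After op 2 (in_shuffle): [2 1 8 4 7 5 6 3 0]
After op 3 (in_shuffle): [7 2 5 1 6 8 3 4 0]
After op 4 (cut(1)): [2 5 1 6 8 3 4 0 7]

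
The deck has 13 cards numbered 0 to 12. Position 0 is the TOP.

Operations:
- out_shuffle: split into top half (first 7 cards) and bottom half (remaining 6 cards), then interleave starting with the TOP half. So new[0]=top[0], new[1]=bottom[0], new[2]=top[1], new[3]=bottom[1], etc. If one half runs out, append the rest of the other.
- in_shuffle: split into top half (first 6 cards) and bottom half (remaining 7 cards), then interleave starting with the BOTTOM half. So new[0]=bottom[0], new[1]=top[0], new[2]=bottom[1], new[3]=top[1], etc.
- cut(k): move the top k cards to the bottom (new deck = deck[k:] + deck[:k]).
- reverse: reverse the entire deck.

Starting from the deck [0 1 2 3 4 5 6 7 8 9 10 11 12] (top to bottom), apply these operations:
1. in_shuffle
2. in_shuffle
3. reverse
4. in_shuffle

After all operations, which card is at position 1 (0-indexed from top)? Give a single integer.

Answer: 12

Derivation:
After op 1 (in_shuffle): [6 0 7 1 8 2 9 3 10 4 11 5 12]
After op 2 (in_shuffle): [9 6 3 0 10 7 4 1 11 8 5 2 12]
After op 3 (reverse): [12 2 5 8 11 1 4 7 10 0 3 6 9]
After op 4 (in_shuffle): [4 12 7 2 10 5 0 8 3 11 6 1 9]
Position 1: card 12.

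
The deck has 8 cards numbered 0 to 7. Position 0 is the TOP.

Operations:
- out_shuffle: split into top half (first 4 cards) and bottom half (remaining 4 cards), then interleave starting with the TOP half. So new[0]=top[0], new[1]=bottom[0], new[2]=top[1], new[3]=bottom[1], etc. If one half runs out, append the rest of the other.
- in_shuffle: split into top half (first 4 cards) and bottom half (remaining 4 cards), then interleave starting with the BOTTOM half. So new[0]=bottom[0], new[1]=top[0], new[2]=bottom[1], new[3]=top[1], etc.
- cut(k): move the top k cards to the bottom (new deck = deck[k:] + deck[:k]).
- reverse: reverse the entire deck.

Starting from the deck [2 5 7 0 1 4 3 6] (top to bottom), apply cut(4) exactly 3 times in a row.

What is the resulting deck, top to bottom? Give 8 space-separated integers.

Answer: 1 4 3 6 2 5 7 0

Derivation:
After op 1 (cut(4)): [1 4 3 6 2 5 7 0]
After op 2 (cut(4)): [2 5 7 0 1 4 3 6]
After op 3 (cut(4)): [1 4 3 6 2 5 7 0]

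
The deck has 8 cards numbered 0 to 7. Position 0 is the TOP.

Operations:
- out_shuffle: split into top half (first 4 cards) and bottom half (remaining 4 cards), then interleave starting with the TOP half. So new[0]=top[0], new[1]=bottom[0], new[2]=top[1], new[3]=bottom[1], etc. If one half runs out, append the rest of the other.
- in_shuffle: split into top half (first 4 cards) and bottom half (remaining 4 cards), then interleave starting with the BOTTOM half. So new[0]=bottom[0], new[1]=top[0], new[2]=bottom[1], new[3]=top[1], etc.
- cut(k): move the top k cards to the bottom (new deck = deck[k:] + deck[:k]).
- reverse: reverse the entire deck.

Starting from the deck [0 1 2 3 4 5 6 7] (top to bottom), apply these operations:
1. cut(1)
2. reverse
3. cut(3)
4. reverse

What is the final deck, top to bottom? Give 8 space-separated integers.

After op 1 (cut(1)): [1 2 3 4 5 6 7 0]
After op 2 (reverse): [0 7 6 5 4 3 2 1]
After op 3 (cut(3)): [5 4 3 2 1 0 7 6]
After op 4 (reverse): [6 7 0 1 2 3 4 5]

Answer: 6 7 0 1 2 3 4 5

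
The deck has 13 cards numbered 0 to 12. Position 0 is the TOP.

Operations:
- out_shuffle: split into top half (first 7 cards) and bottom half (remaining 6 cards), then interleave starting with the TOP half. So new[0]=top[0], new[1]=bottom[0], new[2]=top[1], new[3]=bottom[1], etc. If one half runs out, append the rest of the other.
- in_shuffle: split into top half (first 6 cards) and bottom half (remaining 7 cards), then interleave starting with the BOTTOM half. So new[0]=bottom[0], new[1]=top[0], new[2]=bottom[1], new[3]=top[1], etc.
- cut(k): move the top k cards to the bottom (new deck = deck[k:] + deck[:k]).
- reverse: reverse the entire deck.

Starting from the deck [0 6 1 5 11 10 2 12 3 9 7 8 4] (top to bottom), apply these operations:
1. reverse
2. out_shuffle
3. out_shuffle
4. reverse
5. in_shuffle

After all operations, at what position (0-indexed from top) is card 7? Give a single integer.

Answer: 9

Derivation:
After op 1 (reverse): [4 8 7 9 3 12 2 10 11 5 1 6 0]
After op 2 (out_shuffle): [4 10 8 11 7 5 9 1 3 6 12 0 2]
After op 3 (out_shuffle): [4 1 10 3 8 6 11 12 7 0 5 2 9]
After op 4 (reverse): [9 2 5 0 7 12 11 6 8 3 10 1 4]
After op 5 (in_shuffle): [11 9 6 2 8 5 3 0 10 7 1 12 4]
Card 7 is at position 9.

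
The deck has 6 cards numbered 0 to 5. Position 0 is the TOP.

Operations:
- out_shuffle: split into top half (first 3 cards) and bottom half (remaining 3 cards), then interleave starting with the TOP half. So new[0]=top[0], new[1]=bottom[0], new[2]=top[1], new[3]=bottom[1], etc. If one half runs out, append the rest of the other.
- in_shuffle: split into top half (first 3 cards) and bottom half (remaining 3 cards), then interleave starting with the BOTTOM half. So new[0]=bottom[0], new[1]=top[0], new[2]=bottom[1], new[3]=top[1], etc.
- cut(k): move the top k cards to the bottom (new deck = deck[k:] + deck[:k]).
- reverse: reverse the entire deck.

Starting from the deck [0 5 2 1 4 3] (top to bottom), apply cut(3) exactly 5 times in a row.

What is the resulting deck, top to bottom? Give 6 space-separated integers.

After op 1 (cut(3)): [1 4 3 0 5 2]
After op 2 (cut(3)): [0 5 2 1 4 3]
After op 3 (cut(3)): [1 4 3 0 5 2]
After op 4 (cut(3)): [0 5 2 1 4 3]
After op 5 (cut(3)): [1 4 3 0 5 2]

Answer: 1 4 3 0 5 2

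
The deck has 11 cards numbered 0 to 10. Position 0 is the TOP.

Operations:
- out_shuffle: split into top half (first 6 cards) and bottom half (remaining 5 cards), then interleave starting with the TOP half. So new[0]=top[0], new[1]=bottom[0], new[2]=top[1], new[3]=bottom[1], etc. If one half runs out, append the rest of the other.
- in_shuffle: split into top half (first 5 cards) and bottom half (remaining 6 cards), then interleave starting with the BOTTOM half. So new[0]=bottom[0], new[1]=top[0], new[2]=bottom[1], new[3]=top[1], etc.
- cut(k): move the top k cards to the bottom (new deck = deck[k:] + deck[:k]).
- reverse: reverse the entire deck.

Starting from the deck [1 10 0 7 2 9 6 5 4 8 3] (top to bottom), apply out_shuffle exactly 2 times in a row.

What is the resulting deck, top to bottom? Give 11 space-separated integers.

After op 1 (out_shuffle): [1 6 10 5 0 4 7 8 2 3 9]
After op 2 (out_shuffle): [1 7 6 8 10 2 5 3 0 9 4]

Answer: 1 7 6 8 10 2 5 3 0 9 4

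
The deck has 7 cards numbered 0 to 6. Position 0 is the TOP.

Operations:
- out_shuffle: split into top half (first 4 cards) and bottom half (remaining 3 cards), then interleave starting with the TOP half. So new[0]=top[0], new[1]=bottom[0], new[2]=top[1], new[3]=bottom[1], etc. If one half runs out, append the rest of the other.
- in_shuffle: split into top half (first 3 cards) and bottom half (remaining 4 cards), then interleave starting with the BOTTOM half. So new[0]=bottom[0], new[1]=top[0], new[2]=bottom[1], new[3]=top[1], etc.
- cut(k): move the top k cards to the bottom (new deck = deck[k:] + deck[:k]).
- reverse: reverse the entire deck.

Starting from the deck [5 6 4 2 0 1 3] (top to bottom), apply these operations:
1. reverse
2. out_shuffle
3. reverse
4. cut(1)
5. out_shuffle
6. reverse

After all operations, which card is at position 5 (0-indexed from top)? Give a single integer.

Answer: 4

Derivation:
After op 1 (reverse): [3 1 0 2 4 6 5]
After op 2 (out_shuffle): [3 4 1 6 0 5 2]
After op 3 (reverse): [2 5 0 6 1 4 3]
After op 4 (cut(1)): [5 0 6 1 4 3 2]
After op 5 (out_shuffle): [5 4 0 3 6 2 1]
After op 6 (reverse): [1 2 6 3 0 4 5]
Position 5: card 4.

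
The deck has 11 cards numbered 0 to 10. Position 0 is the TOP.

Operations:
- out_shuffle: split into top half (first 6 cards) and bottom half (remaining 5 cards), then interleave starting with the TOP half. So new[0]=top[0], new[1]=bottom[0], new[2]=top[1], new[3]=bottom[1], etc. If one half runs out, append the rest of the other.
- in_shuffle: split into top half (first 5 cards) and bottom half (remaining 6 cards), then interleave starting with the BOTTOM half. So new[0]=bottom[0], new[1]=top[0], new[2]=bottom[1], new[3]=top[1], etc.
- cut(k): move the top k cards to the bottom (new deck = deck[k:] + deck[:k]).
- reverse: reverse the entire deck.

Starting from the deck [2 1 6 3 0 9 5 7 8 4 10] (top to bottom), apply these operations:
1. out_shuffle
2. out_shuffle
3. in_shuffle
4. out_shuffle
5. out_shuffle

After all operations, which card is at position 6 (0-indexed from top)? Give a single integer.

Answer: 4

Derivation:
After op 1 (out_shuffle): [2 5 1 7 6 8 3 4 0 10 9]
After op 2 (out_shuffle): [2 3 5 4 1 0 7 10 6 9 8]
After op 3 (in_shuffle): [0 2 7 3 10 5 6 4 9 1 8]
After op 4 (out_shuffle): [0 6 2 4 7 9 3 1 10 8 5]
After op 5 (out_shuffle): [0 3 6 1 2 10 4 8 7 5 9]
Position 6: card 4.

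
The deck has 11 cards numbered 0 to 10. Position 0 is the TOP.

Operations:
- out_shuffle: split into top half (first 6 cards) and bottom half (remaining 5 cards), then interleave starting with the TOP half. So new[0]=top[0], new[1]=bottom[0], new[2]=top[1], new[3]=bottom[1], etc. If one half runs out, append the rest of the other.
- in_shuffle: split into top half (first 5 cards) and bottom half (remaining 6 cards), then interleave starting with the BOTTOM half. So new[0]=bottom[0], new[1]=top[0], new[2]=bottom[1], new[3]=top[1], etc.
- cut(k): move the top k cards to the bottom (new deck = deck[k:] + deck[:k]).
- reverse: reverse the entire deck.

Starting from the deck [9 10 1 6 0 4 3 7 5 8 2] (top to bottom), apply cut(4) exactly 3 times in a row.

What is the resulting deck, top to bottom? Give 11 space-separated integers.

After op 1 (cut(4)): [0 4 3 7 5 8 2 9 10 1 6]
After op 2 (cut(4)): [5 8 2 9 10 1 6 0 4 3 7]
After op 3 (cut(4)): [10 1 6 0 4 3 7 5 8 2 9]

Answer: 10 1 6 0 4 3 7 5 8 2 9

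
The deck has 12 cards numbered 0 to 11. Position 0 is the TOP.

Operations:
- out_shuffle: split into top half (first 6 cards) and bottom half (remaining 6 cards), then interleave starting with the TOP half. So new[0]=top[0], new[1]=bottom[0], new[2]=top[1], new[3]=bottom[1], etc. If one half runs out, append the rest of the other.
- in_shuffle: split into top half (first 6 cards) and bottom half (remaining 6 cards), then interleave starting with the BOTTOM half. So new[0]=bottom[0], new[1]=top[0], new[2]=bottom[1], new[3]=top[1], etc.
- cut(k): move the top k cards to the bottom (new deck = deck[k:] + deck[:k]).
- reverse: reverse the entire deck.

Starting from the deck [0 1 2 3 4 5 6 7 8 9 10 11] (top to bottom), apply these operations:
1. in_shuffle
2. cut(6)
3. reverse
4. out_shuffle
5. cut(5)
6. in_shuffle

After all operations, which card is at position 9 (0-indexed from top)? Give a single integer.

Answer: 3

Derivation:
After op 1 (in_shuffle): [6 0 7 1 8 2 9 3 10 4 11 5]
After op 2 (cut(6)): [9 3 10 4 11 5 6 0 7 1 8 2]
After op 3 (reverse): [2 8 1 7 0 6 5 11 4 10 3 9]
After op 4 (out_shuffle): [2 5 8 11 1 4 7 10 0 3 6 9]
After op 5 (cut(5)): [4 7 10 0 3 6 9 2 5 8 11 1]
After op 6 (in_shuffle): [9 4 2 7 5 10 8 0 11 3 1 6]
Position 9: card 3.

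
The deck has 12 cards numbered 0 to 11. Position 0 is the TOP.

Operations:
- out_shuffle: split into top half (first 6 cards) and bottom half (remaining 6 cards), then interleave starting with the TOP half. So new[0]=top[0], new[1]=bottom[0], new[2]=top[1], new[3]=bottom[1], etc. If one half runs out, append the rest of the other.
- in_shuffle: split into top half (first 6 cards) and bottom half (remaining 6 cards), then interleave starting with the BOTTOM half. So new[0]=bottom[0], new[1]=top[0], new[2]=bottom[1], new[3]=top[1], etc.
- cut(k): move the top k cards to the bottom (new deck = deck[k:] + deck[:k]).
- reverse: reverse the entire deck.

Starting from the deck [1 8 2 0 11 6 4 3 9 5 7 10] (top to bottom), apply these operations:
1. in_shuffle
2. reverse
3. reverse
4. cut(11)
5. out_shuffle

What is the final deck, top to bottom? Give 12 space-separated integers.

After op 1 (in_shuffle): [4 1 3 8 9 2 5 0 7 11 10 6]
After op 2 (reverse): [6 10 11 7 0 5 2 9 8 3 1 4]
After op 3 (reverse): [4 1 3 8 9 2 5 0 7 11 10 6]
After op 4 (cut(11)): [6 4 1 3 8 9 2 5 0 7 11 10]
After op 5 (out_shuffle): [6 2 4 5 1 0 3 7 8 11 9 10]

Answer: 6 2 4 5 1 0 3 7 8 11 9 10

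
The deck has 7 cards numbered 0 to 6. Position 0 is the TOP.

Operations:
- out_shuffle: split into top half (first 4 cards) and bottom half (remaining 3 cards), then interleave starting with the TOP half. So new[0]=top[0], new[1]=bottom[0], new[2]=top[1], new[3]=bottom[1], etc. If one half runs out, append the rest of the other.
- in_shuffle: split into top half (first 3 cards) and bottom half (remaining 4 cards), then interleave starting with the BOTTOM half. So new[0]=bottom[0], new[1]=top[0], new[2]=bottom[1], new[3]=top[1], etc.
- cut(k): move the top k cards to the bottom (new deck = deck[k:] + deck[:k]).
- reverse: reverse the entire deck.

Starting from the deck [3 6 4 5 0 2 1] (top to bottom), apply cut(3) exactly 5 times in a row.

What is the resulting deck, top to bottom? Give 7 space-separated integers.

After op 1 (cut(3)): [5 0 2 1 3 6 4]
After op 2 (cut(3)): [1 3 6 4 5 0 2]
After op 3 (cut(3)): [4 5 0 2 1 3 6]
After op 4 (cut(3)): [2 1 3 6 4 5 0]
After op 5 (cut(3)): [6 4 5 0 2 1 3]

Answer: 6 4 5 0 2 1 3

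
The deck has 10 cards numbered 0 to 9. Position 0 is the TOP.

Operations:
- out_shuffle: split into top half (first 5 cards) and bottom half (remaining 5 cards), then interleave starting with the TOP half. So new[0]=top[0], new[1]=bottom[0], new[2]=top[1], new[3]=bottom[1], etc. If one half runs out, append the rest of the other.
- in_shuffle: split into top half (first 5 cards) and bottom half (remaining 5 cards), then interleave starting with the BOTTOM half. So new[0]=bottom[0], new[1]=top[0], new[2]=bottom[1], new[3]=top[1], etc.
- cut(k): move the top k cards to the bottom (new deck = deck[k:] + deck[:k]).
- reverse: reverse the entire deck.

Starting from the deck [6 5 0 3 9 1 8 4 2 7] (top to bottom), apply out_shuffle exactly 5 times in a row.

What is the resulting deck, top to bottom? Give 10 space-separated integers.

Answer: 6 0 9 8 2 5 3 1 4 7

Derivation:
After op 1 (out_shuffle): [6 1 5 8 0 4 3 2 9 7]
After op 2 (out_shuffle): [6 4 1 3 5 2 8 9 0 7]
After op 3 (out_shuffle): [6 2 4 8 1 9 3 0 5 7]
After op 4 (out_shuffle): [6 9 2 3 4 0 8 5 1 7]
After op 5 (out_shuffle): [6 0 9 8 2 5 3 1 4 7]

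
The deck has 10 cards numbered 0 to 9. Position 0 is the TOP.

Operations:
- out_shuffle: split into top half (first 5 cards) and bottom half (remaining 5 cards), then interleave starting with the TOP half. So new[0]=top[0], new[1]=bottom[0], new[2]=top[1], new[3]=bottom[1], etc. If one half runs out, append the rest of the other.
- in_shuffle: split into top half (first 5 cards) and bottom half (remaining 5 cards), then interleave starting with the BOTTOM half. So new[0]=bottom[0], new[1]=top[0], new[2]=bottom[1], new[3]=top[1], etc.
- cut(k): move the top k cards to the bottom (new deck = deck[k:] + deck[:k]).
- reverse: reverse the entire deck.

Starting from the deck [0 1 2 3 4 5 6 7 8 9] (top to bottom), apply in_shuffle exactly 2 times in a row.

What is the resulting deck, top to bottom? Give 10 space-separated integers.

After op 1 (in_shuffle): [5 0 6 1 7 2 8 3 9 4]
After op 2 (in_shuffle): [2 5 8 0 3 6 9 1 4 7]

Answer: 2 5 8 0 3 6 9 1 4 7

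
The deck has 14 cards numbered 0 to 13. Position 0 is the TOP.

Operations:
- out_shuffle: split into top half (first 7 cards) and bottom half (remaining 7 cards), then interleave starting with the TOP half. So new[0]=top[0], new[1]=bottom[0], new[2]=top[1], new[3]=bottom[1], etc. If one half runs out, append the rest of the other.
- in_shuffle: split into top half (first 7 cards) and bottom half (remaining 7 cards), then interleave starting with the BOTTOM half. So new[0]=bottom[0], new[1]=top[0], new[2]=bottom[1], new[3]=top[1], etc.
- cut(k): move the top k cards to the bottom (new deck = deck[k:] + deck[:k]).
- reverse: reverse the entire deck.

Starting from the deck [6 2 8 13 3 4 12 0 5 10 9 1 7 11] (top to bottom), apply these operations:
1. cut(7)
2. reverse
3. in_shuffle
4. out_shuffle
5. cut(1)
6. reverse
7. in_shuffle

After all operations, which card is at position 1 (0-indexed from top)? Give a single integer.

After op 1 (cut(7)): [0 5 10 9 1 7 11 6 2 8 13 3 4 12]
After op 2 (reverse): [12 4 3 13 8 2 6 11 7 1 9 10 5 0]
After op 3 (in_shuffle): [11 12 7 4 1 3 9 13 10 8 5 2 0 6]
After op 4 (out_shuffle): [11 13 12 10 7 8 4 5 1 2 3 0 9 6]
After op 5 (cut(1)): [13 12 10 7 8 4 5 1 2 3 0 9 6 11]
After op 6 (reverse): [11 6 9 0 3 2 1 5 4 8 7 10 12 13]
After op 7 (in_shuffle): [5 11 4 6 8 9 7 0 10 3 12 2 13 1]
Position 1: card 11.

Answer: 11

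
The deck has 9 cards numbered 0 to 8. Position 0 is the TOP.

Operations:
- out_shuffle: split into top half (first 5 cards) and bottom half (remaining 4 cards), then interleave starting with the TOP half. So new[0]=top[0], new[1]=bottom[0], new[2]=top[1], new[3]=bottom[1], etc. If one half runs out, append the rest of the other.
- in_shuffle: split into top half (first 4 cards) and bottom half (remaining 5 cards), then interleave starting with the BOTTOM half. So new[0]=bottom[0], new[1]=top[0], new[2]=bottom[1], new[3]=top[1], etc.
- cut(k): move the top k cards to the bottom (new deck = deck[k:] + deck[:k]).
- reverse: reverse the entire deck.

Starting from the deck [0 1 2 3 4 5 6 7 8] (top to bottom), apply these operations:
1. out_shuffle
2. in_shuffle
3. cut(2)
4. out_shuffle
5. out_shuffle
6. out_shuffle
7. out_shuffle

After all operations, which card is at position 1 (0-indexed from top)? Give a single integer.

Answer: 8

Derivation:
After op 1 (out_shuffle): [0 5 1 6 2 7 3 8 4]
After op 2 (in_shuffle): [2 0 7 5 3 1 8 6 4]
After op 3 (cut(2)): [7 5 3 1 8 6 4 2 0]
After op 4 (out_shuffle): [7 6 5 4 3 2 1 0 8]
After op 5 (out_shuffle): [7 2 6 1 5 0 4 8 3]
After op 6 (out_shuffle): [7 0 2 4 6 8 1 3 5]
After op 7 (out_shuffle): [7 8 0 1 2 3 4 5 6]
Position 1: card 8.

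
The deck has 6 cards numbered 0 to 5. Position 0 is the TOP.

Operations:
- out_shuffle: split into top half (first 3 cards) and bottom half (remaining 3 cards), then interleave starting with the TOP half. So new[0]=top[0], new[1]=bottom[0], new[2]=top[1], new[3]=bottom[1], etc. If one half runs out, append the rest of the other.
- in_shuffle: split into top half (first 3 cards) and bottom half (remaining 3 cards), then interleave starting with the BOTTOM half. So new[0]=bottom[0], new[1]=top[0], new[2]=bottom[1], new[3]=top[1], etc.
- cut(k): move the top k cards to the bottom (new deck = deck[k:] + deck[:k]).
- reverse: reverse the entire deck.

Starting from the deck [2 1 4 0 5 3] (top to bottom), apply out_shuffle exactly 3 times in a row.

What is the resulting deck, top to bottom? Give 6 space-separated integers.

Answer: 2 4 5 1 0 3

Derivation:
After op 1 (out_shuffle): [2 0 1 5 4 3]
After op 2 (out_shuffle): [2 5 0 4 1 3]
After op 3 (out_shuffle): [2 4 5 1 0 3]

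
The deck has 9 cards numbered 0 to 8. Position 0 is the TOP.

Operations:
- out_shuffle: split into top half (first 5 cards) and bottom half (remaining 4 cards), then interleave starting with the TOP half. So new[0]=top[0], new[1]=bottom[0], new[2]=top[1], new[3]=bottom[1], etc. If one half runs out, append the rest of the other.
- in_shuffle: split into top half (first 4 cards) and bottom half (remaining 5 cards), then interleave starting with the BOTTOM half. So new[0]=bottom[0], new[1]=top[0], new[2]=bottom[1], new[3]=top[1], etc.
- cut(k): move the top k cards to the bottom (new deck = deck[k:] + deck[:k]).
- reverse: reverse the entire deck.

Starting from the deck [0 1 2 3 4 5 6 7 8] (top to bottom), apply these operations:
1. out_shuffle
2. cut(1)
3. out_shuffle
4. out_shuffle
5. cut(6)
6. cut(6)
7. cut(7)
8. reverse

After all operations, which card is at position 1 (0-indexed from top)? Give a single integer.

After op 1 (out_shuffle): [0 5 1 6 2 7 3 8 4]
After op 2 (cut(1)): [5 1 6 2 7 3 8 4 0]
After op 3 (out_shuffle): [5 3 1 8 6 4 2 0 7]
After op 4 (out_shuffle): [5 4 3 2 1 0 8 7 6]
After op 5 (cut(6)): [8 7 6 5 4 3 2 1 0]
After op 6 (cut(6)): [2 1 0 8 7 6 5 4 3]
After op 7 (cut(7)): [4 3 2 1 0 8 7 6 5]
After op 8 (reverse): [5 6 7 8 0 1 2 3 4]
Position 1: card 6.

Answer: 6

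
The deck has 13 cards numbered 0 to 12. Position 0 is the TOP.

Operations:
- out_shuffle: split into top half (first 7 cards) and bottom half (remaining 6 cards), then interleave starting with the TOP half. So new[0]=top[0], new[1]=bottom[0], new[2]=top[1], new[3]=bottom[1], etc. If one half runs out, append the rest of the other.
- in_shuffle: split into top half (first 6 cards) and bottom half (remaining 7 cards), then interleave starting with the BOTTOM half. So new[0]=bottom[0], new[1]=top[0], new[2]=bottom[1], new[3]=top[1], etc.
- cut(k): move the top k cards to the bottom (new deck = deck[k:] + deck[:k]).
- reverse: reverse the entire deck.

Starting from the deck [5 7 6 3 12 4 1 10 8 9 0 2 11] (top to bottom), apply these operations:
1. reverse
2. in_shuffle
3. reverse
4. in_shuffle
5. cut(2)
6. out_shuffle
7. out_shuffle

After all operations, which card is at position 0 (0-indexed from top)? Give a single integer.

Answer: 0

Derivation:
After op 1 (reverse): [11 2 0 9 8 10 1 4 12 3 6 7 5]
After op 2 (in_shuffle): [1 11 4 2 12 0 3 9 6 8 7 10 5]
After op 3 (reverse): [5 10 7 8 6 9 3 0 12 2 4 11 1]
After op 4 (in_shuffle): [3 5 0 10 12 7 2 8 4 6 11 9 1]
After op 5 (cut(2)): [0 10 12 7 2 8 4 6 11 9 1 3 5]
After op 6 (out_shuffle): [0 6 10 11 12 9 7 1 2 3 8 5 4]
After op 7 (out_shuffle): [0 1 6 2 10 3 11 8 12 5 9 4 7]
Position 0: card 0.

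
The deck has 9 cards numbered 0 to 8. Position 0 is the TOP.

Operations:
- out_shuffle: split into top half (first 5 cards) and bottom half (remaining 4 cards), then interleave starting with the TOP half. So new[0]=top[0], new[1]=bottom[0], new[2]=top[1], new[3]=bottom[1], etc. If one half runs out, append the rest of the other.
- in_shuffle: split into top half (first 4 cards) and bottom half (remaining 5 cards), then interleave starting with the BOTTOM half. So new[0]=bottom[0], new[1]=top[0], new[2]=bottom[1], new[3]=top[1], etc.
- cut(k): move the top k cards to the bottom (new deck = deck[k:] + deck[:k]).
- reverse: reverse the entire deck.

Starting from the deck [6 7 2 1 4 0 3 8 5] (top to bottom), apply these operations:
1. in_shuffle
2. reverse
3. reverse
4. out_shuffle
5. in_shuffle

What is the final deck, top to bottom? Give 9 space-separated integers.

After op 1 (in_shuffle): [4 6 0 7 3 2 8 1 5]
After op 2 (reverse): [5 1 8 2 3 7 0 6 4]
After op 3 (reverse): [4 6 0 7 3 2 8 1 5]
After op 4 (out_shuffle): [4 2 6 8 0 1 7 5 3]
After op 5 (in_shuffle): [0 4 1 2 7 6 5 8 3]

Answer: 0 4 1 2 7 6 5 8 3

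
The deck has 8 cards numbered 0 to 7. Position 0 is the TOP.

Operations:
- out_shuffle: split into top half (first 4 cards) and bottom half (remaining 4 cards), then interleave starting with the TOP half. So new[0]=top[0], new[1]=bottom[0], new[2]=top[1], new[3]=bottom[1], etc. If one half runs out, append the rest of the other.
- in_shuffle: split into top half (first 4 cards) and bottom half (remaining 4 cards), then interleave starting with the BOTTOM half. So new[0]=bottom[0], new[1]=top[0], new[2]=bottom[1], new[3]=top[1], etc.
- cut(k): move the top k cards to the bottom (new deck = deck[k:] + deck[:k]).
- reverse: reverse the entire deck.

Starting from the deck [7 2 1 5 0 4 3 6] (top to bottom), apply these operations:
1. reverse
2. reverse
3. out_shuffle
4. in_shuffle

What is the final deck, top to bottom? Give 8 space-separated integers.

After op 1 (reverse): [6 3 4 0 5 1 2 7]
After op 2 (reverse): [7 2 1 5 0 4 3 6]
After op 3 (out_shuffle): [7 0 2 4 1 3 5 6]
After op 4 (in_shuffle): [1 7 3 0 5 2 6 4]

Answer: 1 7 3 0 5 2 6 4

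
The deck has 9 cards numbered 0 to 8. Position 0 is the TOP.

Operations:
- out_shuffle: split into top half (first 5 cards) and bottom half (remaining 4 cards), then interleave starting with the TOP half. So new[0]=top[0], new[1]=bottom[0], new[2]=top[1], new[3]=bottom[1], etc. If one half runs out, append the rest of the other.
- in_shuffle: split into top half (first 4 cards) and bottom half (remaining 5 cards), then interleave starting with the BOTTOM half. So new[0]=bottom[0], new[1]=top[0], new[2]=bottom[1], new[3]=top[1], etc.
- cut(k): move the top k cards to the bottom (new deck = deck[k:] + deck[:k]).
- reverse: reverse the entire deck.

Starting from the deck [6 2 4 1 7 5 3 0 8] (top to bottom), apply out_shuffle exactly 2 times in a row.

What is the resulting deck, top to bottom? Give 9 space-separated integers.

After op 1 (out_shuffle): [6 5 2 3 4 0 1 8 7]
After op 2 (out_shuffle): [6 0 5 1 2 8 3 7 4]

Answer: 6 0 5 1 2 8 3 7 4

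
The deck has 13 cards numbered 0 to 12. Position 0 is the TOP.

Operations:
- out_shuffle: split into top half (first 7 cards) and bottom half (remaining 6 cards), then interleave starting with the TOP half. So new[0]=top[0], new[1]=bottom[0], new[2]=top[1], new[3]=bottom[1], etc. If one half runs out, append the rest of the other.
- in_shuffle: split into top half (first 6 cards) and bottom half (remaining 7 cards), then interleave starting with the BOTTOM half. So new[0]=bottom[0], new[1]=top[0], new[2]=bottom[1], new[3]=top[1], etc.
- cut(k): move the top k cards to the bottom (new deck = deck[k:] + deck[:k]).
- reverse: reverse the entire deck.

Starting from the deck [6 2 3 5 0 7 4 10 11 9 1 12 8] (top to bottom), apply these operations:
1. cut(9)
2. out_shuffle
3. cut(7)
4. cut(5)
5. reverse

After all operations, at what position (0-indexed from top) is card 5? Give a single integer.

Answer: 10

Derivation:
After op 1 (cut(9)): [9 1 12 8 6 2 3 5 0 7 4 10 11]
After op 2 (out_shuffle): [9 5 1 0 12 7 8 4 6 10 2 11 3]
After op 3 (cut(7)): [4 6 10 2 11 3 9 5 1 0 12 7 8]
After op 4 (cut(5)): [3 9 5 1 0 12 7 8 4 6 10 2 11]
After op 5 (reverse): [11 2 10 6 4 8 7 12 0 1 5 9 3]
Card 5 is at position 10.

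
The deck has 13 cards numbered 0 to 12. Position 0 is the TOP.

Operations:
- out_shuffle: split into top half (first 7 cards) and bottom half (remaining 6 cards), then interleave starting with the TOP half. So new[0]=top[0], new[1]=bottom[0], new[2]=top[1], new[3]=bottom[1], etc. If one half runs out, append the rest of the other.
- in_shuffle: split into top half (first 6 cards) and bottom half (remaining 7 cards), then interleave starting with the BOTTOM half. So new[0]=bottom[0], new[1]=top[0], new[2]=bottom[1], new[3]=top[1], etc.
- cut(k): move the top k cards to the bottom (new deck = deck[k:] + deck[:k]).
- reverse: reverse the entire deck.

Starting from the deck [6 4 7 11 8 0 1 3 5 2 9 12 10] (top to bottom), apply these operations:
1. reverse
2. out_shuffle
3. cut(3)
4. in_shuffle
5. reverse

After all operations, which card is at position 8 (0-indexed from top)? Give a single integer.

After op 1 (reverse): [10 12 9 2 5 3 1 0 8 11 7 4 6]
After op 2 (out_shuffle): [10 0 12 8 9 11 2 7 5 4 3 6 1]
After op 3 (cut(3)): [8 9 11 2 7 5 4 3 6 1 10 0 12]
After op 4 (in_shuffle): [4 8 3 9 6 11 1 2 10 7 0 5 12]
After op 5 (reverse): [12 5 0 7 10 2 1 11 6 9 3 8 4]
Position 8: card 6.

Answer: 6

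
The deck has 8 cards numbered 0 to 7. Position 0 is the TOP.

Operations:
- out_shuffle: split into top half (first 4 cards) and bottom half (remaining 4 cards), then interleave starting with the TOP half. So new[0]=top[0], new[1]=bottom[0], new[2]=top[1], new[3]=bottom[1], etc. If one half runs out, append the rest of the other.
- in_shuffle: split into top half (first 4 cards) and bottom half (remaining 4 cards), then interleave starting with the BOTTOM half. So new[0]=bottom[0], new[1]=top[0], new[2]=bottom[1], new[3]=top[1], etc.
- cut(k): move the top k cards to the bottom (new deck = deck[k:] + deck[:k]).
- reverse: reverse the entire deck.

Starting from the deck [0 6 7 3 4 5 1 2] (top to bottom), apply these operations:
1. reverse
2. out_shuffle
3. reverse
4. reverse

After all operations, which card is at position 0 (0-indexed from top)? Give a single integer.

After op 1 (reverse): [2 1 5 4 3 7 6 0]
After op 2 (out_shuffle): [2 3 1 7 5 6 4 0]
After op 3 (reverse): [0 4 6 5 7 1 3 2]
After op 4 (reverse): [2 3 1 7 5 6 4 0]
Position 0: card 2.

Answer: 2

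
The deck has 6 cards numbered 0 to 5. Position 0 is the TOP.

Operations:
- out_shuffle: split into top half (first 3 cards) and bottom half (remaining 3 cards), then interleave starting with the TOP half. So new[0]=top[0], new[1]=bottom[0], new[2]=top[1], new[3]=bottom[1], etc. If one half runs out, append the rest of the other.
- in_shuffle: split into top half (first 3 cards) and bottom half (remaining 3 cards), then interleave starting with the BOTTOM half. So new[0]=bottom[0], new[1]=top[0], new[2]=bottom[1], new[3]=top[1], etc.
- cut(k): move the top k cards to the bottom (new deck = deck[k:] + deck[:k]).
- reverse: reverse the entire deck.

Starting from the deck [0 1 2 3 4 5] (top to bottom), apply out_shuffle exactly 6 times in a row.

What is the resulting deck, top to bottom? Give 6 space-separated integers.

Answer: 0 4 3 2 1 5

Derivation:
After op 1 (out_shuffle): [0 3 1 4 2 5]
After op 2 (out_shuffle): [0 4 3 2 1 5]
After op 3 (out_shuffle): [0 2 4 1 3 5]
After op 4 (out_shuffle): [0 1 2 3 4 5]
After op 5 (out_shuffle): [0 3 1 4 2 5]
After op 6 (out_shuffle): [0 4 3 2 1 5]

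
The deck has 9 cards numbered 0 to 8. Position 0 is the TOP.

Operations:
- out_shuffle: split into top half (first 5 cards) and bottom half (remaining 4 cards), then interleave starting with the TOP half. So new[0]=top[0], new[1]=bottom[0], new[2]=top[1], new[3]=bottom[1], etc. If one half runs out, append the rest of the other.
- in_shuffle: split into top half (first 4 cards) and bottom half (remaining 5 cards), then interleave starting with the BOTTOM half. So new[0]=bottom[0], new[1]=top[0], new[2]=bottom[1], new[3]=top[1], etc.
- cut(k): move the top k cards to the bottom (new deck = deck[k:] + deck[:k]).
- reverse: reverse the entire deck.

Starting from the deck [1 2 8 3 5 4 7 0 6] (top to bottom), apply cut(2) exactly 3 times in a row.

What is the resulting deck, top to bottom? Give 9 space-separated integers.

Answer: 7 0 6 1 2 8 3 5 4

Derivation:
After op 1 (cut(2)): [8 3 5 4 7 0 6 1 2]
After op 2 (cut(2)): [5 4 7 0 6 1 2 8 3]
After op 3 (cut(2)): [7 0 6 1 2 8 3 5 4]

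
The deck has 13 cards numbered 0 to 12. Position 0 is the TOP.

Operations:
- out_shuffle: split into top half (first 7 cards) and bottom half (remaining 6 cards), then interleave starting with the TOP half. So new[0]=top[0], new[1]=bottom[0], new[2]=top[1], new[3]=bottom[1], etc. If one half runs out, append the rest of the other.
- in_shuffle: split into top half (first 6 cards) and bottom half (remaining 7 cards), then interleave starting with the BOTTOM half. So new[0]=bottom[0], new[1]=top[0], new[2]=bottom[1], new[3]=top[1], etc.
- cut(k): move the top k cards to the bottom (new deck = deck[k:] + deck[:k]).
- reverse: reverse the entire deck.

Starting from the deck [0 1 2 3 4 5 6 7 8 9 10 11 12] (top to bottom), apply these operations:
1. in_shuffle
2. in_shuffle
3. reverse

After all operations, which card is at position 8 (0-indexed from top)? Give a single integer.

After op 1 (in_shuffle): [6 0 7 1 8 2 9 3 10 4 11 5 12]
After op 2 (in_shuffle): [9 6 3 0 10 7 4 1 11 8 5 2 12]
After op 3 (reverse): [12 2 5 8 11 1 4 7 10 0 3 6 9]
Position 8: card 10.

Answer: 10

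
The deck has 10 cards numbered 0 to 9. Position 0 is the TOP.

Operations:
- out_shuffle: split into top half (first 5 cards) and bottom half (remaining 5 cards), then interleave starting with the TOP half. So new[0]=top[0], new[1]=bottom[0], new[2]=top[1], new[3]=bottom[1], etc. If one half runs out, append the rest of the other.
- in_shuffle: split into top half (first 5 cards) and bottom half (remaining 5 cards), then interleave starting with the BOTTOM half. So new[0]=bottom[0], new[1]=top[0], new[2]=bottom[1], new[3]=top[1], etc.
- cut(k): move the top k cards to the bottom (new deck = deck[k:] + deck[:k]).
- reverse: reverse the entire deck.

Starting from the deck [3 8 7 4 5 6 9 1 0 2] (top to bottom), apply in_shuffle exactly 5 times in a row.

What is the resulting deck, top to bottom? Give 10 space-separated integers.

Answer: 2 0 1 9 6 5 4 7 8 3

Derivation:
After op 1 (in_shuffle): [6 3 9 8 1 7 0 4 2 5]
After op 2 (in_shuffle): [7 6 0 3 4 9 2 8 5 1]
After op 3 (in_shuffle): [9 7 2 6 8 0 5 3 1 4]
After op 4 (in_shuffle): [0 9 5 7 3 2 1 6 4 8]
After op 5 (in_shuffle): [2 0 1 9 6 5 4 7 8 3]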